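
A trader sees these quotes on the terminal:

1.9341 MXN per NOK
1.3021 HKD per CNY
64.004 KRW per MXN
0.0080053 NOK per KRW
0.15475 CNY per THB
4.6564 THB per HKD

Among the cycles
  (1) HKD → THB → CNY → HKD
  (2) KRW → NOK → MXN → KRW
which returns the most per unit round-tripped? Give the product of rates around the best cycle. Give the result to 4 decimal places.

(1) 4.6564 × 0.15475 × 1.3021 = 0.93826
(2) 0.0080053 × 1.9341 × 64.004 = 0.99098
Highest is cycle (2) at 0.9910 (≤1, no arbitrage).

0.9910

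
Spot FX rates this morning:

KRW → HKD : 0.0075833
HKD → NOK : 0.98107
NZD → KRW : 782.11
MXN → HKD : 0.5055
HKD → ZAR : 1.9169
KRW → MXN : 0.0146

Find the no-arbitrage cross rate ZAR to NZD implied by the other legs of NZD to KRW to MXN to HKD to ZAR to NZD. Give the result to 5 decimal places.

0.09038

Known legs of the cycle: 782.11 × 0.0146 × 0.5055 × 1.9169 = 11.0647425114177
For no arbitrage the full-cycle product must be 1, so the missing rate is 1 / 11.0647425114177 ≈ 0.0903772.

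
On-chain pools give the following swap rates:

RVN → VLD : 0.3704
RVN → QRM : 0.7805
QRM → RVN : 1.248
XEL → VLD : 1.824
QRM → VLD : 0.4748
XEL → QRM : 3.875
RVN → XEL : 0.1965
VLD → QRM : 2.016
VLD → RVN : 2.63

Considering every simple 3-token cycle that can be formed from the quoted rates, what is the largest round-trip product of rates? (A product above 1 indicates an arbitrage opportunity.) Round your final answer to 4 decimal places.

0.9746

RVN→QRM→VLD→RVN: 0.7805 × 0.4748 × 2.63 = 0.97463
RVN→XEL→QRM→RVN: 0.1965 × 3.875 × 1.248 = 0.95027
RVN→XEL→VLD→RVN: 0.1965 × 1.824 × 2.63 = 0.94263
RVN→VLD→QRM→RVN: 0.3704 × 2.016 × 1.248 = 0.93191
Maximum is RVN→QRM→VLD→RVN at 0.9746; no arbitrage — every cycle loses value.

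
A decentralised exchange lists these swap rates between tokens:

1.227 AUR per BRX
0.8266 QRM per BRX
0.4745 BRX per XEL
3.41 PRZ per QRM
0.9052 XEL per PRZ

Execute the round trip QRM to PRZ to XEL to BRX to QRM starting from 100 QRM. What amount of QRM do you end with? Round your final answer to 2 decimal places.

121.07

100 QRM × 3.41 = 341 PRZ
341 PRZ × 0.9052 = 308.6732 XEL
308.6732 XEL × 0.4745 = 146.4654334 BRX
146.4654334 BRX × 0.8266 = 121.06832724844 QRM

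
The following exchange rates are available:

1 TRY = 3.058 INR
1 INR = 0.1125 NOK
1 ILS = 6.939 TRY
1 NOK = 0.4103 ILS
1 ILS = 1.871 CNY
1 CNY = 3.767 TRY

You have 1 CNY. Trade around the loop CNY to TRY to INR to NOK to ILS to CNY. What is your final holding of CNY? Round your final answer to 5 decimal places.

1 CNY × 3.767 = 3.767 TRY
3.767 TRY × 3.058 = 11.519486 INR
11.519486 INR × 0.1125 = 1.295942175 NOK
1.295942175 NOK × 0.4103 = 0.5317250744025 ILS
0.5317250744025 ILS × 1.871 = 0.9948576142070775 CNY

0.99486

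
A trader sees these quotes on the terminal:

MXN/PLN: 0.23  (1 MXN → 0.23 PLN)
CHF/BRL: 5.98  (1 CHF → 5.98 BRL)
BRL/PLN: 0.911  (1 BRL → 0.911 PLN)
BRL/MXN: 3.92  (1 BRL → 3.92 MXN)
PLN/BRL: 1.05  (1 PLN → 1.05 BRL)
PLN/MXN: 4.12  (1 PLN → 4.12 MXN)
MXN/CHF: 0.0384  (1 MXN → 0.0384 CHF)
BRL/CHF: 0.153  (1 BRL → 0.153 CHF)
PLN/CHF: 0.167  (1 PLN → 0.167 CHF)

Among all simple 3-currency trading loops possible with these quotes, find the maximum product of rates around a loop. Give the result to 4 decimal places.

MXN→PLN→BRL→MXN: 0.23 × 1.05 × 3.92 = 0.94668
CHF→BRL→PLN→CHF: 5.98 × 0.911 × 0.167 = 0.90978
CHF→BRL→MXN→CHF: 5.98 × 3.92 × 0.0384 = 0.90016
Maximum is MXN→PLN→BRL→MXN at 0.9467; no arbitrage — every cycle loses value.

0.9467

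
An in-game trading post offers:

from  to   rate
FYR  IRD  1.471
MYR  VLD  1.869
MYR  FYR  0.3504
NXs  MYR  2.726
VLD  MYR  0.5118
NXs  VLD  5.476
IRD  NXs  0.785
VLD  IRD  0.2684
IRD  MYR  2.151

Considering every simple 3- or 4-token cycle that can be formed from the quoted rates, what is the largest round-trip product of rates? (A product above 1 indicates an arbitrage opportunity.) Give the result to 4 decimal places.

1.1538

IRD→NXs→VLD→IRD: 0.785 × 5.476 × 0.2684 = 1.15376
IRD→MYR→FYR→IRD: 2.151 × 0.3504 × 1.471 = 1.10871
IRD→NXs→MYR→FYR→IRD: 0.785 × 2.726 × 0.3504 × 1.471 = 1.10299
IRD→MYR→VLD→IRD: 2.151 × 1.869 × 0.2684 = 1.07903
IRD→NXs→MYR→VLD→IRD: 0.785 × 2.726 × 1.869 × 0.2684 = 1.07346
Maximum is IRD→NXs→VLD→IRD at 1.1538; arbitrage exists.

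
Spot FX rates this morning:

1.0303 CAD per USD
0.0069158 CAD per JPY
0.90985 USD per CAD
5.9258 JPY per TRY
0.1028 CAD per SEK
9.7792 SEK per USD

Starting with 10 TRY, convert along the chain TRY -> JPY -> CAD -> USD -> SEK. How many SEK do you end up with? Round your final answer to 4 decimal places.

3.6464

10 TRY × 5.9258 = 59.258 JPY
59.258 JPY × 0.0069158 = 0.4098164764 CAD
0.4098164764 CAD × 0.90985 = 0.37287152105254 USD
0.37287152105254 USD × 9.7792 = 3.646385178676999168 SEK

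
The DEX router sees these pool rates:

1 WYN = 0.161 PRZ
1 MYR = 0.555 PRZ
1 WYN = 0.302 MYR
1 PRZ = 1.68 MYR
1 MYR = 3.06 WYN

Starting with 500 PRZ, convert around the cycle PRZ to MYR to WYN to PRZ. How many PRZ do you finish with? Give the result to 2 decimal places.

413.83

500 PRZ × 1.68 = 840 MYR
840 MYR × 3.06 = 2570.4 WYN
2570.4 WYN × 0.161 = 413.8344 PRZ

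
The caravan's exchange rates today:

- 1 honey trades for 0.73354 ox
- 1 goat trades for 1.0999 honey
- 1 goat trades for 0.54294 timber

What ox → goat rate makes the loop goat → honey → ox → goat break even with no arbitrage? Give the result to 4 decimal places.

1.2394

Known legs of the cycle: 1.0999 × 0.73354 = 0.806820646
For no arbitrage the full-cycle product must be 1, so the missing rate is 1 / 0.806820646 ≈ 1.239433.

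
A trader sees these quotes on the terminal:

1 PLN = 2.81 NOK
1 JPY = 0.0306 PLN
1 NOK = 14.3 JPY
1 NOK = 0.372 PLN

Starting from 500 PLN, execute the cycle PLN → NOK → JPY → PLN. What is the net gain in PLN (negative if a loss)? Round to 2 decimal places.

114.80

500 PLN × 2.81 = 1405 NOK
1405 NOK × 14.3 = 20091.5 JPY
20091.5 JPY × 0.0306 = 614.7999 PLN
Net change: 614.7999 − 500 = 114.7999 PLN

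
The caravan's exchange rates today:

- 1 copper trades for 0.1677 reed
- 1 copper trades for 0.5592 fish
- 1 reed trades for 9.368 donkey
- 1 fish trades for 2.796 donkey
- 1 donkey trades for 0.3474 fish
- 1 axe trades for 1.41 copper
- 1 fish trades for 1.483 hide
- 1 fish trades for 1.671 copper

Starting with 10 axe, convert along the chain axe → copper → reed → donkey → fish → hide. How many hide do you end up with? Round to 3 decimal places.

10 axe × 1.41 = 14.1 copper
14.1 copper × 0.1677 = 2.36457 reed
2.36457 reed × 9.368 = 22.15129176 donkey
22.15129176 donkey × 0.3474 = 7.695358757424 fish
7.695358757424 fish × 1.483 = 11.412217037259792 hide

11.412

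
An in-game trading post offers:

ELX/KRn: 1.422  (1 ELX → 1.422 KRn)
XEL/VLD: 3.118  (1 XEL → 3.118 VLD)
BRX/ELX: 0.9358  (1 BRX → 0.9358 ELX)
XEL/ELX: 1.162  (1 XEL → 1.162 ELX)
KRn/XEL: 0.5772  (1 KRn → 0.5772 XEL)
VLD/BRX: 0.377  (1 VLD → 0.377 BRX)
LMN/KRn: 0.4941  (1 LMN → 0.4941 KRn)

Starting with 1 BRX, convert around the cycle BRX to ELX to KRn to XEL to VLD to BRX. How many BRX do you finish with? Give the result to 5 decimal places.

0.90287

1 BRX × 0.9358 = 0.9358 ELX
0.9358 ELX × 1.422 = 1.3307076 KRn
1.3307076 KRn × 0.5772 = 0.76808442672 XEL
0.76808442672 XEL × 3.118 = 2.39488724251296 VLD
2.39488724251296 VLD × 0.377 = 0.90287249042738592 BRX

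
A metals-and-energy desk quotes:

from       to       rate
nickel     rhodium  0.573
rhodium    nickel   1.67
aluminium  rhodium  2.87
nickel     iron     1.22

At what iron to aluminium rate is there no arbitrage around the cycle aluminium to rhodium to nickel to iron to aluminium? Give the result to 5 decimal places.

Known legs of the cycle: 2.87 × 1.67 × 1.22 = 5.847338
For no arbitrage the full-cycle product must be 1, so the missing rate is 1 / 5.847338 ≈ 0.1710180.

0.17102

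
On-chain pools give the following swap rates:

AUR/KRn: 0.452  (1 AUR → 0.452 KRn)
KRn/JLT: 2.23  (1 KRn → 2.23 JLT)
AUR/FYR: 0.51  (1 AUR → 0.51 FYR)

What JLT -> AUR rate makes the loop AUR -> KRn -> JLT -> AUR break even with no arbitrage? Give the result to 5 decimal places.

Known legs of the cycle: 0.452 × 2.23 = 1.00796
For no arbitrage the full-cycle product must be 1, so the missing rate is 1 / 1.00796 ≈ 0.9921029.

0.99210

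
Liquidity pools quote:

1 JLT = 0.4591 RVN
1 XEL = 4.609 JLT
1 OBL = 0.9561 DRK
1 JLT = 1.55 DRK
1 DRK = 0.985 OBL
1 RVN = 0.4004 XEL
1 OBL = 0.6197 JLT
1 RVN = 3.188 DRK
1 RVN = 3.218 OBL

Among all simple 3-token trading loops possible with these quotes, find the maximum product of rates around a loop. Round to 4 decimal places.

JLT→DRK→OBL→JLT: 1.55 × 0.985 × 0.6197 = 0.94613
JLT→RVN→OBL→JLT: 0.4591 × 3.218 × 0.6197 = 0.91553
XEL→JLT→RVN→XEL: 4.609 × 0.4591 × 0.4004 = 0.84724
Maximum is JLT→DRK→OBL→JLT at 0.9461; no arbitrage — every cycle loses value.

0.9461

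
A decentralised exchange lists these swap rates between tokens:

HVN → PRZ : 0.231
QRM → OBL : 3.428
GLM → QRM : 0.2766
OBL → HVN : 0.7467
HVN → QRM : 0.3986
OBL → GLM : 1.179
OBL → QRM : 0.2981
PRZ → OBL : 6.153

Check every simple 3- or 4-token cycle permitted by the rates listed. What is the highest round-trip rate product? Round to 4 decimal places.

QRM→OBL→GLM→QRM: 3.428 × 1.179 × 0.2766 = 1.11791
PRZ→OBL→HVN→PRZ: 6.153 × 0.7467 × 0.231 = 1.06132
HVN→QRM→OBL→HVN: 0.3986 × 3.428 × 0.7467 = 1.02029
Maximum is QRM→OBL→GLM→QRM at 1.1179; arbitrage exists.

1.1179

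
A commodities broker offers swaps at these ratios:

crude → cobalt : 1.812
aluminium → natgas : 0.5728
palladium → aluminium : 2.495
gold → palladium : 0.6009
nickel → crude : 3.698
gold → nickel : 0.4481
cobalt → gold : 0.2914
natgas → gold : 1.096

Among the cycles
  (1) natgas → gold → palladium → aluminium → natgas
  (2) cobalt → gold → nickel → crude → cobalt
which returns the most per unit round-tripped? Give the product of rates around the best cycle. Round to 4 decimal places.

(1) 1.096 × 0.6009 × 2.495 × 0.5728 = 0.94121
(2) 0.2914 × 0.4481 × 3.698 × 1.812 = 0.87496
Highest is cycle (1) at 0.9412 (≤1, no arbitrage).

0.9412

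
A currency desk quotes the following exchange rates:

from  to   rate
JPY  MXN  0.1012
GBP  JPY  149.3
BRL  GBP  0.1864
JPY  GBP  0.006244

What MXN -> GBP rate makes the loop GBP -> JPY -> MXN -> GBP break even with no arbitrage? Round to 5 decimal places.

Known legs of the cycle: 149.3 × 0.1012 = 15.10916
For no arbitrage the full-cycle product must be 1, so the missing rate is 1 / 15.10916 ≈ 0.0661850.

0.06619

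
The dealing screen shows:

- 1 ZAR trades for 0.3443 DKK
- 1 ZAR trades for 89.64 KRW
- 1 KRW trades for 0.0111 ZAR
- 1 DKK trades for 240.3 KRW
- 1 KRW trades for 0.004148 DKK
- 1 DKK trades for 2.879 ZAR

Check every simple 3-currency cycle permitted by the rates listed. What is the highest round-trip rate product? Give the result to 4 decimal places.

DKK→ZAR→KRW→DKK: 2.879 × 89.64 × 0.004148 = 1.07049
DKK→KRW→ZAR→DKK: 240.3 × 0.0111 × 0.3443 = 0.91836
Maximum is DKK→ZAR→KRW→DKK at 1.0705; arbitrage exists.

1.0705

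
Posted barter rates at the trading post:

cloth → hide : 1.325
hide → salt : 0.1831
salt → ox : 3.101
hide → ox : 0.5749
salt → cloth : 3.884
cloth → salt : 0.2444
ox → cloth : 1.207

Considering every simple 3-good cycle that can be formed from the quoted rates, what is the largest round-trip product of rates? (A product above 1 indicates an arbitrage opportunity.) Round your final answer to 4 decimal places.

0.9423

hide→salt→cloth→hide: 0.1831 × 3.884 × 1.325 = 0.94229
hide→ox→cloth→hide: 0.5749 × 1.207 × 1.325 = 0.91942
cloth→salt→ox→cloth: 0.2444 × 3.101 × 1.207 = 0.91477
Maximum is hide→salt→cloth→hide at 0.9423; no arbitrage — every cycle loses value.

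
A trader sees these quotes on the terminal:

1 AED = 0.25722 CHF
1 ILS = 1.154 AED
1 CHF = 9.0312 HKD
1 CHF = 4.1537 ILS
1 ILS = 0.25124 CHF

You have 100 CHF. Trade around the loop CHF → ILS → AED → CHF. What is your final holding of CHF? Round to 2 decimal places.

123.30

100 CHF × 4.1537 = 415.37 ILS
415.37 ILS × 1.154 = 479.33698 AED
479.33698 AED × 0.25722 = 123.2950579956 CHF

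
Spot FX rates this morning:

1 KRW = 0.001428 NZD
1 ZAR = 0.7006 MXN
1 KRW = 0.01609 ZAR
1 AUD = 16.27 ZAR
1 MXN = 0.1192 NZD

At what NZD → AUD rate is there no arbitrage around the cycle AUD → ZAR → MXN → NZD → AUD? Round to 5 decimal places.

0.73598

Known legs of the cycle: 16.27 × 0.7006 × 0.1192 = 1.3587324304
For no arbitrage the full-cycle product must be 1, so the missing rate is 1 / 1.3587324304 ≈ 0.7359801.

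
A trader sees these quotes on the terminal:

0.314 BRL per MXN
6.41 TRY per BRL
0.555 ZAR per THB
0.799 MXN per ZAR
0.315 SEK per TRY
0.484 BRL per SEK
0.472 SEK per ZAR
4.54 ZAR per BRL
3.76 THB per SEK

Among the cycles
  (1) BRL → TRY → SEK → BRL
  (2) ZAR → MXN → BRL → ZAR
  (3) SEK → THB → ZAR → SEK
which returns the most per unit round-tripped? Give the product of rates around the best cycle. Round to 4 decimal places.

1.1390

(1) 6.41 × 0.315 × 0.484 = 0.97727
(2) 0.799 × 0.314 × 4.54 = 1.13902
(3) 3.76 × 0.555 × 0.472 = 0.98497
Highest is cycle (2) at 1.1390 (>1, arbitrage).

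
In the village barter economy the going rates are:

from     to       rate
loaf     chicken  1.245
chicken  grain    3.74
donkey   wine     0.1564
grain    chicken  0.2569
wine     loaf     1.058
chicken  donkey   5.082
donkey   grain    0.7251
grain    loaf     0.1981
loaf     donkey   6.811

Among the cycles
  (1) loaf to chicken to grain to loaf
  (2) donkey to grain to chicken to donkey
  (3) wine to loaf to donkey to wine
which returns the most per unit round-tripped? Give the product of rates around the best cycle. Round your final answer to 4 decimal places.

(1) 1.245 × 3.74 × 0.1981 = 0.92241
(2) 0.7251 × 0.2569 × 5.082 = 0.94667
(3) 1.058 × 6.811 × 0.1564 = 1.12702
Highest is cycle (3) at 1.1270 (>1, arbitrage).

1.1270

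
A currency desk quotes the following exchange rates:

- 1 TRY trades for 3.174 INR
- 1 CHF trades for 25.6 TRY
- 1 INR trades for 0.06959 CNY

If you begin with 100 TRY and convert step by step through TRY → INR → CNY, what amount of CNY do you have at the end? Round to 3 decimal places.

100 TRY × 3.174 = 317.4 INR
317.4 INR × 0.06959 = 22.087866 CNY

22.088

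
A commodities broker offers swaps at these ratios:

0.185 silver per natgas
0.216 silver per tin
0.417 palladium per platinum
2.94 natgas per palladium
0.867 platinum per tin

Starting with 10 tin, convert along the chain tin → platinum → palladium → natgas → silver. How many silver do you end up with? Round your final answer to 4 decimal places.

10 tin × 0.867 = 8.67 platinum
8.67 platinum × 0.417 = 3.61539 palladium
3.61539 palladium × 2.94 = 10.6292466 natgas
10.6292466 natgas × 0.185 = 1.966410621 silver

1.9664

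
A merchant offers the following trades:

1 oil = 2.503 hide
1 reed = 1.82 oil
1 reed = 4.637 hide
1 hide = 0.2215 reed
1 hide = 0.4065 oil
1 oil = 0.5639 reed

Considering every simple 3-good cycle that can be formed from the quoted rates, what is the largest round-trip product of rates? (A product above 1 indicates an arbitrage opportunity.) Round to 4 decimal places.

1.0629

hide→oil→reed→hide: 0.4065 × 0.5639 × 4.637 = 1.06292
hide→reed→oil→hide: 0.2215 × 1.82 × 2.503 = 1.00903
Maximum is hide→oil→reed→hide at 1.0629; arbitrage exists.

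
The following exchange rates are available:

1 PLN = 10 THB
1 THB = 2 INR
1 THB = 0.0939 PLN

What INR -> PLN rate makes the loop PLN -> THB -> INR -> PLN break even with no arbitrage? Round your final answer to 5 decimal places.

Known legs of the cycle: 10 × 2 = 20
For no arbitrage the full-cycle product must be 1, so the missing rate is 1 / 20 ≈ 0.0500000.

0.05000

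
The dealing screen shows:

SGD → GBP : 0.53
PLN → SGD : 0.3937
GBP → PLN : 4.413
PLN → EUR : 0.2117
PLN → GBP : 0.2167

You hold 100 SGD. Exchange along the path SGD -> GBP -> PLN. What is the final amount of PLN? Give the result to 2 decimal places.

100 SGD × 0.53 = 53 GBP
53 GBP × 4.413 = 233.889 PLN

233.89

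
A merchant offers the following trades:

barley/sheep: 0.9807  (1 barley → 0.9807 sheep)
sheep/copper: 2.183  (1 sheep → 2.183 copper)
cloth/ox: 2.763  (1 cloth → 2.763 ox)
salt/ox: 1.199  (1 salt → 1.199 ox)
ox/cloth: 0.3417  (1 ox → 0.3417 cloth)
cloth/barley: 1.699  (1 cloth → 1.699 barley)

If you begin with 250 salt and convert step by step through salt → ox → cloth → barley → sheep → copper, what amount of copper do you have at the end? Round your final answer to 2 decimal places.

372.55

250 salt × 1.199 = 299.75 ox
299.75 ox × 0.3417 = 102.424575 cloth
102.424575 cloth × 1.699 = 174.019352925 barley
174.019352925 barley × 0.9807 = 170.6607794135475 sheep
170.6607794135475 sheep × 2.183 = 372.5524814597741925 copper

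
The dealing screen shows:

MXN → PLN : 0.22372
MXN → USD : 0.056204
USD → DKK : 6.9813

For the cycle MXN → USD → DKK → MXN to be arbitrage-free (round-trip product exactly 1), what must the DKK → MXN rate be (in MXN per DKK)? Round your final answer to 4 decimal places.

2.5486

Known legs of the cycle: 0.056204 × 6.9813 = 0.3923769852
For no arbitrage the full-cycle product must be 1, so the missing rate is 1 / 0.3923769852 ≈ 2.548569.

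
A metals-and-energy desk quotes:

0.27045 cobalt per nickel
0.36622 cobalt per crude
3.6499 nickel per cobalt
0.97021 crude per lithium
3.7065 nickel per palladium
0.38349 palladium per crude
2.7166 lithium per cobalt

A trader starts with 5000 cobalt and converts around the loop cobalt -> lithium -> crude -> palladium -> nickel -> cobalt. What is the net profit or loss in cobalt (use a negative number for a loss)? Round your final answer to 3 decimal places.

66.015

5000 cobalt × 2.7166 = 13583 lithium
13583 lithium × 0.97021 = 13178.36243 crude
13178.36243 crude × 0.38349 = 5053.7702082807 palladium
5053.7702082807 palladium × 3.7065 = 18731.79927699241455 nickel
18731.79927699241455 nickel × 0.27045 = 5066.0151144625985150475 cobalt
Net change: 5066.0151144625985150475 − 5000 = 66.0151144625985150475 cobalt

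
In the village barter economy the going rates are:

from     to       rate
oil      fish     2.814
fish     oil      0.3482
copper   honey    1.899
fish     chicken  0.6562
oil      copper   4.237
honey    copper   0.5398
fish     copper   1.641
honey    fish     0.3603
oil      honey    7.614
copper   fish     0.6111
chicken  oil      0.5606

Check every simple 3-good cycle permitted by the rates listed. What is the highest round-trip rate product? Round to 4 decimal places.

1.1228

honey→fish→copper→honey: 0.3603 × 1.641 × 1.899 = 1.12279
oil→fish→chicken→oil: 2.814 × 0.6562 × 0.5606 = 1.03517
honey→fish→oil→honey: 0.3603 × 0.3482 × 7.614 = 0.95523
oil→copper→fish→oil: 4.237 × 0.6111 × 0.3482 = 0.90157
Maximum is honey→fish→copper→honey at 1.1228; arbitrage exists.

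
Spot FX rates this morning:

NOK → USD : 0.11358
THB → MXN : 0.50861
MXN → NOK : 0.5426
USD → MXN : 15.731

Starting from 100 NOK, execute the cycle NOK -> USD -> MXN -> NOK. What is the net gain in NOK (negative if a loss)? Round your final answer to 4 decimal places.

-3.0522

100 NOK × 0.11358 = 11.358 USD
11.358 USD × 15.731 = 178.672698 MXN
178.672698 MXN × 0.5426 = 96.9478059348 NOK
Net change: 96.9478059348 − 100 = -3.0521940652 NOK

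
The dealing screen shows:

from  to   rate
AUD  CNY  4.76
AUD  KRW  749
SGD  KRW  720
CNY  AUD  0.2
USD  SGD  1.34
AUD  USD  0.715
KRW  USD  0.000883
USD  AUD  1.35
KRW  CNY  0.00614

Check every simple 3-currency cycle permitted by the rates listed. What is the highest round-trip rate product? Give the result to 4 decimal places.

0.9198

AUD→KRW→CNY→AUD: 749 × 0.00614 × 0.2 = 0.91977
USD→AUD→KRW→USD: 1.35 × 749 × 0.000883 = 0.89285
USD→SGD→KRW→USD: 1.34 × 720 × 0.000883 = 0.85192
Maximum is AUD→KRW→CNY→AUD at 0.9198; no arbitrage — every cycle loses value.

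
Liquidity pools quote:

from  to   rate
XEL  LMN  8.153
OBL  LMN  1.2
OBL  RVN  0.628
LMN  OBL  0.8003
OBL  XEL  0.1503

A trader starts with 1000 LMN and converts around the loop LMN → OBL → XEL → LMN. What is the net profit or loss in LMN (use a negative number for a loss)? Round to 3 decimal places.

1000 LMN × 0.8003 = 800.3 OBL
800.3 OBL × 0.1503 = 120.28509 XEL
120.28509 XEL × 8.153 = 980.68433877 LMN
Net change: 980.68433877 − 1000 = -19.31566123 LMN

-19.316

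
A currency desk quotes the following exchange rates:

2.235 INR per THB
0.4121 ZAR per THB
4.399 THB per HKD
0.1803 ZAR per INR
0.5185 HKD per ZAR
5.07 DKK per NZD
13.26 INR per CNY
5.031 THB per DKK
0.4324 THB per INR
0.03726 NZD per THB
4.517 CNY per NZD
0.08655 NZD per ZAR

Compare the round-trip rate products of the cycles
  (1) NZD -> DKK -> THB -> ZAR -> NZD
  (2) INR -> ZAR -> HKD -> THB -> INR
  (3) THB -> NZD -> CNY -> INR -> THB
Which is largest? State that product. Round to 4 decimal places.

0.9650

(1) 5.07 × 5.031 × 0.4121 × 0.08655 = 0.90977
(2) 0.1803 × 0.5185 × 4.399 × 2.235 = 0.91913
(3) 0.03726 × 4.517 × 13.26 × 0.4324 = 0.96499
Highest is cycle (3) at 0.9650 (≤1, no arbitrage).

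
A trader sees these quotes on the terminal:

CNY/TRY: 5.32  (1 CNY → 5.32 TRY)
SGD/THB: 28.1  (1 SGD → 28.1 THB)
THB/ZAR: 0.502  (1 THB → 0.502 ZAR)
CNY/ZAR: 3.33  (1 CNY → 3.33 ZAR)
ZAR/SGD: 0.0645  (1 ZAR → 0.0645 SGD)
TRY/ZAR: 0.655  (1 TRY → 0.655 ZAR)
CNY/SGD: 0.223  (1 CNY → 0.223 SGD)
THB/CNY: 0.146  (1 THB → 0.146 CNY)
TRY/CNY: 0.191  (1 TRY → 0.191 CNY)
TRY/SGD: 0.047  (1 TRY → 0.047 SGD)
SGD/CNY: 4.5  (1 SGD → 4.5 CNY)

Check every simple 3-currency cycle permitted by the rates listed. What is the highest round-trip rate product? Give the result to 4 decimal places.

SGD→CNY→TRY→SGD: 4.5 × 5.32 × 0.047 = 1.12518
SGD→CNY→ZAR→SGD: 4.5 × 3.33 × 0.0645 = 0.96653
SGD→THB→CNY→SGD: 28.1 × 0.146 × 0.223 = 0.91488
SGD→THB→ZAR→SGD: 28.1 × 0.502 × 0.0645 = 0.90985
Maximum is SGD→CNY→TRY→SGD at 1.1252; arbitrage exists.

1.1252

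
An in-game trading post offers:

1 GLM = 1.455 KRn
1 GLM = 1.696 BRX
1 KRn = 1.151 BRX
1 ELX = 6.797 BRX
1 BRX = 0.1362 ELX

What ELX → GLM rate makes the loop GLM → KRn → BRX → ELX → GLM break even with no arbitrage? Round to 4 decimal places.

Known legs of the cycle: 1.455 × 1.151 × 0.1362 = 0.228094821
For no arbitrage the full-cycle product must be 1, so the missing rate is 1 / 0.228094821 ≈ 4.384142.

4.3841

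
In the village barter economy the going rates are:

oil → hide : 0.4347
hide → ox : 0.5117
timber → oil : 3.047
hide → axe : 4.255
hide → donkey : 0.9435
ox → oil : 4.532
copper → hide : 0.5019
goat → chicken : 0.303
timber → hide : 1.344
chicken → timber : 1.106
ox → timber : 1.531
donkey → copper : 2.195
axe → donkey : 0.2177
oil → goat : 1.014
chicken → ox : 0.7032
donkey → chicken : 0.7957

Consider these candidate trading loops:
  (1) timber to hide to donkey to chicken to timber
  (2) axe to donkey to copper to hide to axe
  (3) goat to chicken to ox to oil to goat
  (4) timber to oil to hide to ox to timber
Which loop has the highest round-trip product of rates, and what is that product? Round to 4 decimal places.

1.1160

(1) 1.344 × 0.9435 × 0.7957 × 1.106 = 1.11595
(2) 0.2177 × 2.195 × 0.5019 × 4.255 = 1.02049
(3) 0.303 × 0.7032 × 4.532 × 1.014 = 0.97915
(4) 3.047 × 0.4347 × 0.5117 × 1.531 = 1.03765
Highest is cycle (1) at 1.1160 (>1, arbitrage).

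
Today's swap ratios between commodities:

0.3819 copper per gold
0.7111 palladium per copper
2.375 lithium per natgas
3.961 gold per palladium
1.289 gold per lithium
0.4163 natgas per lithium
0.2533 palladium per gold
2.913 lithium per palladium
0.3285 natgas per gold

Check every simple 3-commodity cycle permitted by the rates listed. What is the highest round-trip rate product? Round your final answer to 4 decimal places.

1.0757

copper→palladium→gold→copper: 0.7111 × 3.961 × 0.3819 = 1.07569
gold→natgas→lithium→gold: 0.3285 × 2.375 × 1.289 = 1.00566
gold→palladium→lithium→gold: 0.2533 × 2.913 × 1.289 = 0.95111
Maximum is copper→palladium→gold→copper at 1.0757; arbitrage exists.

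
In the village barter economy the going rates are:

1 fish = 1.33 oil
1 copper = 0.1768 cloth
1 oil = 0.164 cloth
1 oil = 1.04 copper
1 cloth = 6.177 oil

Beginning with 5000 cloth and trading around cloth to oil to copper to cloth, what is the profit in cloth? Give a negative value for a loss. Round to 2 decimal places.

5000 cloth × 6.177 = 30885 oil
30885 oil × 1.04 = 32120.4 copper
32120.4 copper × 0.1768 = 5678.88672 cloth
Net change: 5678.88672 − 5000 = 678.88672 cloth

678.89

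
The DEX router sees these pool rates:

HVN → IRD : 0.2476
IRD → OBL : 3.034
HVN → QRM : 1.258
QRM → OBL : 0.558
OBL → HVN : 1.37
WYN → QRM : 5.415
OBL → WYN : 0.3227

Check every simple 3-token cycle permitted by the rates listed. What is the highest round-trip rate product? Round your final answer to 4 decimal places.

1.0292

IRD→OBL→HVN→IRD: 3.034 × 1.37 × 0.2476 = 1.02917
WYN→QRM→OBL→WYN: 5.415 × 0.558 × 0.3227 = 0.97506
HVN→QRM→OBL→HVN: 1.258 × 0.558 × 1.37 = 0.96169
Maximum is IRD→OBL→HVN→IRD at 1.0292; arbitrage exists.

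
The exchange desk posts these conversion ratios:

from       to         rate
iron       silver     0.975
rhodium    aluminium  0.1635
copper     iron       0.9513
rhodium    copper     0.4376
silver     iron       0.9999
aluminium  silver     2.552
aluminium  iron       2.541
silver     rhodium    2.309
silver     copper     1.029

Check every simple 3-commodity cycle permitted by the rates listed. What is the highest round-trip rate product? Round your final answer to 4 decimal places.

0.9634

silver→rhodium→aluminium→silver: 2.309 × 0.1635 × 2.552 = 0.96343
copper→iron→silver→copper: 0.9513 × 0.975 × 1.029 = 0.95442
Maximum is silver→rhodium→aluminium→silver at 0.9634; no arbitrage — every cycle loses value.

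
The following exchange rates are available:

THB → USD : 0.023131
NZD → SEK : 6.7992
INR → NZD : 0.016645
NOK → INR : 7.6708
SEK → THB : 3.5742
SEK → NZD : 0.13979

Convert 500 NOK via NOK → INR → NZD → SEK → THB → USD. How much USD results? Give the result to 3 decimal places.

500 NOK × 7.6708 = 3835.4 INR
3835.4 INR × 0.016645 = 63.840233 NZD
63.840233 NZD × 6.7992 = 434.0625122136 SEK
434.0625122136 SEK × 3.5742 = 1551.42623115384912 THB
1551.42623115384912 THB × 0.023131 = 35.88604015281968399472 USD

35.886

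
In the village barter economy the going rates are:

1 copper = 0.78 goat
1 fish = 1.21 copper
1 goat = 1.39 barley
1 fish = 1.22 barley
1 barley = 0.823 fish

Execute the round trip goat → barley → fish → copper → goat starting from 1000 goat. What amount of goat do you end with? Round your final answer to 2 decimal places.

1000 goat × 1.39 = 1390 barley
1390 barley × 0.823 = 1143.97 fish
1143.97 fish × 1.21 = 1384.2037 copper
1384.2037 copper × 0.78 = 1079.678886 goat

1079.68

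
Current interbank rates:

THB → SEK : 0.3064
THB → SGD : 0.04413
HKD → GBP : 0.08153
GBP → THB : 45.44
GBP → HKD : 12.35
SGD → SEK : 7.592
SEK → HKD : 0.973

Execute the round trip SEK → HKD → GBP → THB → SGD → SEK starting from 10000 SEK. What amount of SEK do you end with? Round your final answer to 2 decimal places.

10000 SEK × 0.973 = 9730 HKD
9730 HKD × 0.08153 = 793.2869 GBP
793.2869 GBP × 45.44 = 36046.956736 THB
36046.956736 THB × 0.04413 = 1590.75220075968 SGD
1590.75220075968 SGD × 7.592 = 12076.99070816749056 SEK

12076.99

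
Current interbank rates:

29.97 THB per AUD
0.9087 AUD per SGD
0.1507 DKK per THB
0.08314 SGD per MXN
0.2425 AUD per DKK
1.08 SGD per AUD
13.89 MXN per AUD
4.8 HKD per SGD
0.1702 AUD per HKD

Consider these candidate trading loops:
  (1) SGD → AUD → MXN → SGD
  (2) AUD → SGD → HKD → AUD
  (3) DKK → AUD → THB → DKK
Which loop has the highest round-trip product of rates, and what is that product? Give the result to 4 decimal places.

1.0952

(1) 0.9087 × 13.89 × 0.08314 = 1.04938
(2) 1.08 × 4.8 × 0.1702 = 0.88232
(3) 0.2425 × 29.97 × 0.1507 = 1.09525
Highest is cycle (3) at 1.0952 (>1, arbitrage).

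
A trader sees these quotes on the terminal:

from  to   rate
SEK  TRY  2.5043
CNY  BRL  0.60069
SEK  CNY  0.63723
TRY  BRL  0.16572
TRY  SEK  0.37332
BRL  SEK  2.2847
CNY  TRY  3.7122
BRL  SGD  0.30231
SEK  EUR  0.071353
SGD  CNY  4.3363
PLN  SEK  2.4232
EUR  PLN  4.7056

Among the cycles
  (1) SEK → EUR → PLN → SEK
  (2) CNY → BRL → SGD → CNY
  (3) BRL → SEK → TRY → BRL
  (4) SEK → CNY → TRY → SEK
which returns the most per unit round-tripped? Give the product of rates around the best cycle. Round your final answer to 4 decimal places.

0.9482

(1) 0.071353 × 4.7056 × 2.4232 = 0.81361
(2) 0.60069 × 0.30231 × 4.3363 = 0.78745
(3) 2.2847 × 2.5043 × 0.16572 = 0.94818
(4) 0.63723 × 3.7122 × 0.37332 = 0.88310
Highest is cycle (3) at 0.9482 (≤1, no arbitrage).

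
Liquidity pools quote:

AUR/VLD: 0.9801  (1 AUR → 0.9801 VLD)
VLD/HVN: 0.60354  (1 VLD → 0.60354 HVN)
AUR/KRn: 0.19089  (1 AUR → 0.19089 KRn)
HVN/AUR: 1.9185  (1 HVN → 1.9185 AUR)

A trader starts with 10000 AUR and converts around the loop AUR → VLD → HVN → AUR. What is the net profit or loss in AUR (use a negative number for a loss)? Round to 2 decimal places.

1348.49

10000 AUR × 0.9801 = 9801 VLD
9801 VLD × 0.60354 = 5915.29554 HVN
5915.29554 HVN × 1.9185 = 11348.49449349 AUR
Net change: 11348.49449349 − 10000 = 1348.49449349 AUR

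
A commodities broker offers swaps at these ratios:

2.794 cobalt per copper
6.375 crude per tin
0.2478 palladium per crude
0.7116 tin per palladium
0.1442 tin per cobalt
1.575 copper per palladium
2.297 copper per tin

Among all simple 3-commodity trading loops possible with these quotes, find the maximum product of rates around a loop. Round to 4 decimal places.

tin→crude→palladium→tin: 6.375 × 0.2478 × 0.7116 = 1.12413
tin→copper→cobalt→tin: 2.297 × 2.794 × 0.1442 = 0.92545
Maximum is tin→crude→palladium→tin at 1.1241; arbitrage exists.

1.1241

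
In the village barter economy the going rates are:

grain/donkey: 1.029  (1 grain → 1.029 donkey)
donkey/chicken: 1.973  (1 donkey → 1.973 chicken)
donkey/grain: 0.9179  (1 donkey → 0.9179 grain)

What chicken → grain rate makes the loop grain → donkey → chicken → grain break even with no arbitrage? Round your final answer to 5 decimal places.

Known legs of the cycle: 1.029 × 1.973 = 2.030217
For no arbitrage the full-cycle product must be 1, so the missing rate is 1 / 2.030217 ≈ 0.4925582.

0.49256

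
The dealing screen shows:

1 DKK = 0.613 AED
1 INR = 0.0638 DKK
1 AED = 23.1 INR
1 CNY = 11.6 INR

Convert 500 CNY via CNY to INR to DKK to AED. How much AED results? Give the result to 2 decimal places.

226.83

500 CNY × 11.6 = 5800 INR
5800 INR × 0.0638 = 370.04 DKK
370.04 DKK × 0.613 = 226.83452 AED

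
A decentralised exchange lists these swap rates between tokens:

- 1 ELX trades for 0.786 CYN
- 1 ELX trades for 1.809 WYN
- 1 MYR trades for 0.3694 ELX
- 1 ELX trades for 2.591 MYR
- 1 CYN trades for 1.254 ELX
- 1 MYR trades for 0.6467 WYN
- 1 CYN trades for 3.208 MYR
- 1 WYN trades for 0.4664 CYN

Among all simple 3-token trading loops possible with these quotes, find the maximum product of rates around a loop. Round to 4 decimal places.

1.0580

WYN→CYN→ELX→WYN: 0.4664 × 1.254 × 1.809 = 1.05802
WYN→CYN→MYR→WYN: 0.4664 × 3.208 × 0.6467 = 0.96760
ELX→CYN→MYR→ELX: 0.786 × 3.208 × 0.3694 = 0.93144
Maximum is WYN→CYN→ELX→WYN at 1.0580; arbitrage exists.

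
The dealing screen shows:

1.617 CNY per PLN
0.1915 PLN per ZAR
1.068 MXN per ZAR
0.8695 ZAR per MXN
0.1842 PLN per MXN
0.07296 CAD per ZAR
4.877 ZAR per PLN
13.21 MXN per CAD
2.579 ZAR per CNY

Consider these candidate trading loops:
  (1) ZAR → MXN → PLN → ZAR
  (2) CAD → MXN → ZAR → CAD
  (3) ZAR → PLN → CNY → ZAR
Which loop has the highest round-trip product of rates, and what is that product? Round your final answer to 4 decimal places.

0.9594

(1) 1.068 × 0.1842 × 4.877 = 0.95943
(2) 13.21 × 0.8695 × 0.07296 = 0.83803
(3) 0.1915 × 1.617 × 2.579 = 0.79860
Highest is cycle (1) at 0.9594 (≤1, no arbitrage).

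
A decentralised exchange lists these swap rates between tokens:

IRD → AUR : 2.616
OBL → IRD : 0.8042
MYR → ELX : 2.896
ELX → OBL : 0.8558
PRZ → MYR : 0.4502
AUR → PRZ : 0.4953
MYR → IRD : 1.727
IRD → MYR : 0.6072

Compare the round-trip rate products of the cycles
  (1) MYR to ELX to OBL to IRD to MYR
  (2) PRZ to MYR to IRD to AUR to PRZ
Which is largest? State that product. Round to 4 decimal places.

1.2102

(1) 2.896 × 0.8558 × 0.8042 × 0.6072 = 1.21023
(2) 0.4502 × 1.727 × 2.616 × 0.4953 = 1.00740
Highest is cycle (1) at 1.2102 (>1, arbitrage).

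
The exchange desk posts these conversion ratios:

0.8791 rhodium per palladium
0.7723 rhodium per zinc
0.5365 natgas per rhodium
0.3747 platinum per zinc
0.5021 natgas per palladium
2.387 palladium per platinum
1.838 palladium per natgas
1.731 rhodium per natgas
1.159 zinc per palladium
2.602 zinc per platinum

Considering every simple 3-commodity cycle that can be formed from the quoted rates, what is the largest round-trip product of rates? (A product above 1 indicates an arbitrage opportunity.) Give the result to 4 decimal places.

1.0366

palladium→zinc→platinum→palladium: 1.159 × 0.3747 × 2.387 = 1.03662
palladium→rhodium→natgas→palladium: 0.8791 × 0.5365 × 1.838 = 0.86687
Maximum is palladium→zinc→platinum→palladium at 1.0366; arbitrage exists.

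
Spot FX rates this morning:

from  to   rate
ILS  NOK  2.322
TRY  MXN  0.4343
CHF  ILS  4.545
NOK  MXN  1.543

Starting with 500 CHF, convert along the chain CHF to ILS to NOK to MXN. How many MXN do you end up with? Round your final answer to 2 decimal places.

500 CHF × 4.545 = 2272.5 ILS
2272.5 ILS × 2.322 = 5276.745 NOK
5276.745 NOK × 1.543 = 8142.017535 MXN

8142.02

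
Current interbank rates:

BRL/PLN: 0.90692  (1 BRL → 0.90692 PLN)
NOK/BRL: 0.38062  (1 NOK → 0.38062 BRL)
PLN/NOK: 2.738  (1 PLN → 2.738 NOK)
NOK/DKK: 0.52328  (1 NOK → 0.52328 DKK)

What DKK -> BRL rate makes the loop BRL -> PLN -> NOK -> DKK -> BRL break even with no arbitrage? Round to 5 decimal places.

0.76960

Known legs of the cycle: 0.90692 × 2.738 × 0.52328 = 1.2993811412288
For no arbitrage the full-cycle product must be 1, so the missing rate is 1 / 1.2993811412288 ≈ 0.7695971.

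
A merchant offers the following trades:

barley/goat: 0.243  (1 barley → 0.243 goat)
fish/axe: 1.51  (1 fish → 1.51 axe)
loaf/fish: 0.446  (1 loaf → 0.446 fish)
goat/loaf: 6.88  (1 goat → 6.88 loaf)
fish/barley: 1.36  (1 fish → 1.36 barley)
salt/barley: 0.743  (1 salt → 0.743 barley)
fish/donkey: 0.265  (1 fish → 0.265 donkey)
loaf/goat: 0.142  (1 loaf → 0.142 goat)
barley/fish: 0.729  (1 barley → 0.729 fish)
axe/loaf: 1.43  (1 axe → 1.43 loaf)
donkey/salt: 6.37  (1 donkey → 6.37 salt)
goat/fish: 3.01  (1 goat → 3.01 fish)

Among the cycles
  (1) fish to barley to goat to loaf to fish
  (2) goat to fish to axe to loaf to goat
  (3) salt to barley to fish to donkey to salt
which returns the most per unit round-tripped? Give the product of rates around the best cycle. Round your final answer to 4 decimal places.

1.0141

(1) 1.36 × 0.243 × 6.88 × 0.446 = 1.01407
(2) 3.01 × 1.51 × 1.43 × 0.142 = 0.92293
(3) 0.743 × 0.729 × 0.265 × 6.37 = 0.91433
Highest is cycle (1) at 1.0141 (>1, arbitrage).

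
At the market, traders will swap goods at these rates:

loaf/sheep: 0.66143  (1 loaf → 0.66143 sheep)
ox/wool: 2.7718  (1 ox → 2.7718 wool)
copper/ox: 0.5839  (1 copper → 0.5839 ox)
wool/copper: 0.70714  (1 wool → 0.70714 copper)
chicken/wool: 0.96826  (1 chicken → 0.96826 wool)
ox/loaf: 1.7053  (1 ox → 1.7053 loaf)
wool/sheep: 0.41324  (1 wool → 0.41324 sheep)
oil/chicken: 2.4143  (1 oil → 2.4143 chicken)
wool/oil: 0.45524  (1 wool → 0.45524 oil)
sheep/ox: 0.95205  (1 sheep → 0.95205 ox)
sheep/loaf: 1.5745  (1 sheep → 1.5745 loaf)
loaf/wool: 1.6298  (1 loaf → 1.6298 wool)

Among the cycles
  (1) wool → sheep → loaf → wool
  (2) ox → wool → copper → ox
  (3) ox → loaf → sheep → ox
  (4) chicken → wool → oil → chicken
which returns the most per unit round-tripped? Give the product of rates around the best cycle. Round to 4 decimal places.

1.1445

(1) 0.41324 × 1.5745 × 1.6298 = 1.06042
(2) 2.7718 × 0.70714 × 0.5839 = 1.14447
(3) 1.7053 × 0.66143 × 0.95205 = 1.07385
(4) 0.96826 × 0.45524 × 2.4143 = 1.06420
Highest is cycle (2) at 1.1445 (>1, arbitrage).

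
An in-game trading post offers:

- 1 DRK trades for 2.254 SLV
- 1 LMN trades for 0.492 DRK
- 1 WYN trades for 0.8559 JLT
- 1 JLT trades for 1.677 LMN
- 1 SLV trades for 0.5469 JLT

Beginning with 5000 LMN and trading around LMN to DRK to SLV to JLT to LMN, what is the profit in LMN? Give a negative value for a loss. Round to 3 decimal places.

85.457

5000 LMN × 0.492 = 2460 DRK
2460 DRK × 2.254 = 5544.84 SLV
5544.84 SLV × 0.5469 = 3032.472996 JLT
3032.472996 JLT × 1.677 = 5085.457214292 LMN
Net change: 5085.457214292 − 5000 = 85.457214292 LMN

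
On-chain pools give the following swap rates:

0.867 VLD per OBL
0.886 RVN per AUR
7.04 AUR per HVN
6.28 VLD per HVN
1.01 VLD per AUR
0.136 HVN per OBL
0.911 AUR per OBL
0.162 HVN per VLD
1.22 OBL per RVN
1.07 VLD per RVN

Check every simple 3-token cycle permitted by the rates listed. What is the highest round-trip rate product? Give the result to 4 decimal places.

AUR→VLD→HVN→AUR: 1.01 × 0.162 × 7.04 = 1.15188
OBL→AUR→RVN→OBL: 0.911 × 0.886 × 1.22 = 0.98472
Maximum is AUR→VLD→HVN→AUR at 1.1519; arbitrage exists.

1.1519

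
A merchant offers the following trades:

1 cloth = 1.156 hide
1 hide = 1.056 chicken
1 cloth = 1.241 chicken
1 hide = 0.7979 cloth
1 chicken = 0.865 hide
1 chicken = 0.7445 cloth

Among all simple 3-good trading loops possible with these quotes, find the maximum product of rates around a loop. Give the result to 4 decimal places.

cloth→hide→chicken→cloth: 1.156 × 1.056 × 0.7445 = 0.90884
cloth→chicken→hide→cloth: 1.241 × 0.865 × 0.7979 = 0.85652
Maximum is cloth→hide→chicken→cloth at 0.9088; no arbitrage — every cycle loses value.

0.9088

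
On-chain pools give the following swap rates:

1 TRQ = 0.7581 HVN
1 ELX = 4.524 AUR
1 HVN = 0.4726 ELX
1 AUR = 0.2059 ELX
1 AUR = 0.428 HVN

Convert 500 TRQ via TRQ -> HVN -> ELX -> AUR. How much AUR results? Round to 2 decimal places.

810.42

500 TRQ × 0.7581 = 379.05 HVN
379.05 HVN × 0.4726 = 179.13903 ELX
179.13903 ELX × 4.524 = 810.42497172 AUR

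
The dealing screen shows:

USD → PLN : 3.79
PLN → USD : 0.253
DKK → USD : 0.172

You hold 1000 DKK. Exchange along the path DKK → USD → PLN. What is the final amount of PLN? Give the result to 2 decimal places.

651.88

1000 DKK × 0.172 = 172 USD
172 USD × 3.79 = 651.88 PLN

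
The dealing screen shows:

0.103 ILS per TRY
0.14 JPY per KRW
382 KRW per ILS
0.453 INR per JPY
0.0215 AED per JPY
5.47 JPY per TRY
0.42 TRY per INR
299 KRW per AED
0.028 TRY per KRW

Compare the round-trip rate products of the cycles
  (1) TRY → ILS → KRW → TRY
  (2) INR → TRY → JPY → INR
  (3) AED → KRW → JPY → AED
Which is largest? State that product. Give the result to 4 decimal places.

(1) 0.103 × 382 × 0.028 = 1.10169
(2) 0.42 × 5.47 × 0.453 = 1.04072
(3) 299 × 0.14 × 0.0215 = 0.89999
Highest is cycle (1) at 1.1017 (>1, arbitrage).

1.1017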